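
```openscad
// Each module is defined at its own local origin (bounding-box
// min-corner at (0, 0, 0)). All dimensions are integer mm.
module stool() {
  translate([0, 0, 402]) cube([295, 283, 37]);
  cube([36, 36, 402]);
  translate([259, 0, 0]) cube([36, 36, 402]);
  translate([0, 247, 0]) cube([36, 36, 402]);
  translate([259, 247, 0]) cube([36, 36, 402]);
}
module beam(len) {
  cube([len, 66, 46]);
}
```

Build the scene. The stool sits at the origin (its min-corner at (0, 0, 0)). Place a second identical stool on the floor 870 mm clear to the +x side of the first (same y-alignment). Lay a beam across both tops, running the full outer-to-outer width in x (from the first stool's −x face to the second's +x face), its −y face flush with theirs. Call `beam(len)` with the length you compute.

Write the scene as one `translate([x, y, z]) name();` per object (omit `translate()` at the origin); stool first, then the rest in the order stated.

stool();
translate([1165, 0, 0]) stool();
translate([0, 0, 439]) beam(1460);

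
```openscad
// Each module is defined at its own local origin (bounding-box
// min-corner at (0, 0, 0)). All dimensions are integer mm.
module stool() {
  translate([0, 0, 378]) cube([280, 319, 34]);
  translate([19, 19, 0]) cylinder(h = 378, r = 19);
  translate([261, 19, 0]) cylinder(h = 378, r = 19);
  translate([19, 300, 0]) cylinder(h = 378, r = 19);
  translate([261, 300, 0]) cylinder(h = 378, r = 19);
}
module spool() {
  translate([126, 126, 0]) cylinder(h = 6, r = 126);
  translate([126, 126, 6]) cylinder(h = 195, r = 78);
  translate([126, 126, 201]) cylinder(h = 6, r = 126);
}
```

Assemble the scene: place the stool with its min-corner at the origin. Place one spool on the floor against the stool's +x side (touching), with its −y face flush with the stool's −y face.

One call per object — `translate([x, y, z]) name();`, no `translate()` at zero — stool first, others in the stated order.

stool();
translate([280, 0, 0]) spool();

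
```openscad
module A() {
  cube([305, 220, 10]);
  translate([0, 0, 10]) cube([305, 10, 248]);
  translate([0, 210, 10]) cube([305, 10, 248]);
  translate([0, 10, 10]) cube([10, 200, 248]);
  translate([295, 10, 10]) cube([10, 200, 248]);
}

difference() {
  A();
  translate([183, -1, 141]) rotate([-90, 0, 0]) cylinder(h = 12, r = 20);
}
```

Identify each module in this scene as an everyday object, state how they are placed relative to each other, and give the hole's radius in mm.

The subtracted cylinder has r = 20 mm.

A is an open box. The open box has a circular hole through its front wall. The hole's radius is 20 mm.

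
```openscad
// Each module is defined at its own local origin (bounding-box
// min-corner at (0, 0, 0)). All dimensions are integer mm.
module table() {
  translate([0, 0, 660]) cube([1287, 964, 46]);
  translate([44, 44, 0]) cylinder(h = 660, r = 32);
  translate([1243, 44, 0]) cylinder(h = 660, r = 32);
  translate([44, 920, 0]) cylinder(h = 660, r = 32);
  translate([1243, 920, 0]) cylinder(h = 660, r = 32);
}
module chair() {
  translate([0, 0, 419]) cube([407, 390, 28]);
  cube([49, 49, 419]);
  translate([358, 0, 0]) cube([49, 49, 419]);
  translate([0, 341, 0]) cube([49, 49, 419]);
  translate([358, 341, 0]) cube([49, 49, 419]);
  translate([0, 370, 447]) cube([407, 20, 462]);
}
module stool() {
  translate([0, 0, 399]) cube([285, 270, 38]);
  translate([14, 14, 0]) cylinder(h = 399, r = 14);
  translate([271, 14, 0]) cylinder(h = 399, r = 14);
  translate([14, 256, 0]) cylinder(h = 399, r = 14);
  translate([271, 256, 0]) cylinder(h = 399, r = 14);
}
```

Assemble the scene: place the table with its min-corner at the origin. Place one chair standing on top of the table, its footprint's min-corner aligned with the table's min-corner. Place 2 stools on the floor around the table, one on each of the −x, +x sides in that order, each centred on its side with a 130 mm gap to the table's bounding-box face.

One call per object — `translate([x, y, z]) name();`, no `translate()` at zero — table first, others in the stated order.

table();
translate([0, 0, 706]) chair();
translate([-415, 347, 0]) stool();
translate([1417, 347, 0]) stool();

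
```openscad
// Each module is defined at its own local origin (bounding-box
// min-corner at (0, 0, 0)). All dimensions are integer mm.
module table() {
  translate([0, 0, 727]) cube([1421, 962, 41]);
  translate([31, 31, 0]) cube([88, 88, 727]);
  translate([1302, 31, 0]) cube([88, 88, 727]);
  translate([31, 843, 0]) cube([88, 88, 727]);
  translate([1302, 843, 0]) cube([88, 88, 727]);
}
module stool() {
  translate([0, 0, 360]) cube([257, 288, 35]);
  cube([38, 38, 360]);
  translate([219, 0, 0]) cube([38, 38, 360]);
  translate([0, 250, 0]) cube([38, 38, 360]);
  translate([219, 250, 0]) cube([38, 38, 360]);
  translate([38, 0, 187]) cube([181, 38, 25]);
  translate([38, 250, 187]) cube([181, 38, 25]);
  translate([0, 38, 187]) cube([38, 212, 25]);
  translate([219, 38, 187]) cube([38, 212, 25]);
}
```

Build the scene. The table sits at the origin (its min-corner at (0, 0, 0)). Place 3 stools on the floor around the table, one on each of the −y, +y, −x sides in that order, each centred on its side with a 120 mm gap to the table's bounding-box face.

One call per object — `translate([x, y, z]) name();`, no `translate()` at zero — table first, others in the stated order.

table();
translate([582, -408, 0]) stool();
translate([582, 1082, 0]) stool();
translate([-377, 337, 0]) stool();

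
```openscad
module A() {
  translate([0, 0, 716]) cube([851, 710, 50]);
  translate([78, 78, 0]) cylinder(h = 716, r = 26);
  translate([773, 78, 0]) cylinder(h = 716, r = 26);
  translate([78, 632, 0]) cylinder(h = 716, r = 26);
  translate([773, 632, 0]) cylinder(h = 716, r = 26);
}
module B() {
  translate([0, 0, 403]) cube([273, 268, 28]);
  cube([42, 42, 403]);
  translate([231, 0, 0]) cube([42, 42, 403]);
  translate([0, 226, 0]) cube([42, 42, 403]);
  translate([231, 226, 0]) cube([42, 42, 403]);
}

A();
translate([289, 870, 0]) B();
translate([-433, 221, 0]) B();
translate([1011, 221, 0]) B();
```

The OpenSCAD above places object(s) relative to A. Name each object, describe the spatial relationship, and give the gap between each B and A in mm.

A is a table. B is a stool. Three stools sit around the table at the +y, −x, +x sides. The gap between each stool and the table is 160 mm.

Each stool's nearest face is 160 mm from the table's bounding box.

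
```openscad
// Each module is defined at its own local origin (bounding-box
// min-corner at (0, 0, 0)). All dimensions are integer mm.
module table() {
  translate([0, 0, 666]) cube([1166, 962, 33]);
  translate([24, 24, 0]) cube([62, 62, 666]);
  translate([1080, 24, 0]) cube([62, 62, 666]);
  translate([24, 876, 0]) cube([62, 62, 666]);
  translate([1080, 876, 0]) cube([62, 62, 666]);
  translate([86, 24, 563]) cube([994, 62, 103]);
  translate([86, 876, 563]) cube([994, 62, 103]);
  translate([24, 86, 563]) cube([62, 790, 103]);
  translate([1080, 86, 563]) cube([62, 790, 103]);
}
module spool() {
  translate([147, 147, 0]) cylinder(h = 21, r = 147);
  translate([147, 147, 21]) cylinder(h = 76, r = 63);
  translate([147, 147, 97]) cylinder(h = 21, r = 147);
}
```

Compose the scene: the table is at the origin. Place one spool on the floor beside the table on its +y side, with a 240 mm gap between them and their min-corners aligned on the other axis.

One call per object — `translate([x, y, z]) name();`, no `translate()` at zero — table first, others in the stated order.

table();
translate([0, 1202, 0]) spool();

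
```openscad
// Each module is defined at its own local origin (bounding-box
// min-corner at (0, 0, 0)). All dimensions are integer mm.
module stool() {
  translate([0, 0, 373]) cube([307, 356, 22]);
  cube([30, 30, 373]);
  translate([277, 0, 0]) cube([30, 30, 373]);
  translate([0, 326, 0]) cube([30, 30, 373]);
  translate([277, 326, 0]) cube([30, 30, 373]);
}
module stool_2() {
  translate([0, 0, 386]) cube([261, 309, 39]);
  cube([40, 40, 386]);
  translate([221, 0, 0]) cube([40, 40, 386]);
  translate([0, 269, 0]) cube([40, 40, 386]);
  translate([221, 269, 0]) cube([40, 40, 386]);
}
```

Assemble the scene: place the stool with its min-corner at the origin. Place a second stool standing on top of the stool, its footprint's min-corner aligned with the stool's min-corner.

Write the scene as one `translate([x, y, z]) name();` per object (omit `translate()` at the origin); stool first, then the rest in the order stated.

stool();
translate([0, 0, 395]) stool_2();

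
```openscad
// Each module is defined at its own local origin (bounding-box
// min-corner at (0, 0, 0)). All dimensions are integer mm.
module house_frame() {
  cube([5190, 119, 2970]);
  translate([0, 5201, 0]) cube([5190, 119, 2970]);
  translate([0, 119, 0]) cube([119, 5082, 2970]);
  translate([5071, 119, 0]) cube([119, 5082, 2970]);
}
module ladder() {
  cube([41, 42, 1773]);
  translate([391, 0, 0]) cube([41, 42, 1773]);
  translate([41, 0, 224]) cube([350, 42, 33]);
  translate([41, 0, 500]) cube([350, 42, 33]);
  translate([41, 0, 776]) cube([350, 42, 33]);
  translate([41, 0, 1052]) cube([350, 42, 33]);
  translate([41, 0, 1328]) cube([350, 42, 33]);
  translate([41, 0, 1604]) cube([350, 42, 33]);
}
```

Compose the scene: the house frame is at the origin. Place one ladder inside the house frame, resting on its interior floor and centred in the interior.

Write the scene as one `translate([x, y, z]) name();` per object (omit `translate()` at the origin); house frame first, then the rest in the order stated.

house_frame();
translate([2379, 2639, 0]) ladder();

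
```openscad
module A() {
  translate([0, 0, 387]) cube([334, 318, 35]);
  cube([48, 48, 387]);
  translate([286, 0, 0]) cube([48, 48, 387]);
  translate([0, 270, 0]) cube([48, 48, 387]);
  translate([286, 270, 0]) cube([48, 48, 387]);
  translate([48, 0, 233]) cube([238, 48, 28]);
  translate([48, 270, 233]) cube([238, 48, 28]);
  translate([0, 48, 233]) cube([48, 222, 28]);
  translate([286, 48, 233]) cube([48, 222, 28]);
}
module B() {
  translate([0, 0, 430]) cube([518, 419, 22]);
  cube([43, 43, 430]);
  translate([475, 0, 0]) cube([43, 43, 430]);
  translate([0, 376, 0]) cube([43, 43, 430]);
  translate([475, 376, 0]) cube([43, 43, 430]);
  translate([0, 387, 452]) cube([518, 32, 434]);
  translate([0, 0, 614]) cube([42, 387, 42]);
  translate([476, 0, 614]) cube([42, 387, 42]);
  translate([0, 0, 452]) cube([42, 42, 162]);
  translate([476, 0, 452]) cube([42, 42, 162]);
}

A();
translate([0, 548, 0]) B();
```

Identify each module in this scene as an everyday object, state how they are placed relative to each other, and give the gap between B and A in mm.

A is a stool. B is a chair. The chair is on the floor beside the stool on its +y side. The gap between the chair and the stool is 230 mm.

The chair's nearest face is 230 mm from the stool's +y face.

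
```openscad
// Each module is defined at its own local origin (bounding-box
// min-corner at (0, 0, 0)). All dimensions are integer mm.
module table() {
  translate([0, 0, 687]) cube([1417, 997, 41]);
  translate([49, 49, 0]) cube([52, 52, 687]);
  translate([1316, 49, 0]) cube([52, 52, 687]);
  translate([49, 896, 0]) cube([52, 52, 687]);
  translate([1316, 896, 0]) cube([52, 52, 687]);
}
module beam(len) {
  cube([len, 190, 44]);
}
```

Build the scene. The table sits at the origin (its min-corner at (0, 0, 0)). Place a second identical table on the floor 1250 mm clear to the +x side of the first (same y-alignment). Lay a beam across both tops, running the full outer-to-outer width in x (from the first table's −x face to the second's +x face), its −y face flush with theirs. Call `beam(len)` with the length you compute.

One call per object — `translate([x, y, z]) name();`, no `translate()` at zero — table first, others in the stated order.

table();
translate([2667, 0, 0]) table();
translate([0, 0, 728]) beam(4084);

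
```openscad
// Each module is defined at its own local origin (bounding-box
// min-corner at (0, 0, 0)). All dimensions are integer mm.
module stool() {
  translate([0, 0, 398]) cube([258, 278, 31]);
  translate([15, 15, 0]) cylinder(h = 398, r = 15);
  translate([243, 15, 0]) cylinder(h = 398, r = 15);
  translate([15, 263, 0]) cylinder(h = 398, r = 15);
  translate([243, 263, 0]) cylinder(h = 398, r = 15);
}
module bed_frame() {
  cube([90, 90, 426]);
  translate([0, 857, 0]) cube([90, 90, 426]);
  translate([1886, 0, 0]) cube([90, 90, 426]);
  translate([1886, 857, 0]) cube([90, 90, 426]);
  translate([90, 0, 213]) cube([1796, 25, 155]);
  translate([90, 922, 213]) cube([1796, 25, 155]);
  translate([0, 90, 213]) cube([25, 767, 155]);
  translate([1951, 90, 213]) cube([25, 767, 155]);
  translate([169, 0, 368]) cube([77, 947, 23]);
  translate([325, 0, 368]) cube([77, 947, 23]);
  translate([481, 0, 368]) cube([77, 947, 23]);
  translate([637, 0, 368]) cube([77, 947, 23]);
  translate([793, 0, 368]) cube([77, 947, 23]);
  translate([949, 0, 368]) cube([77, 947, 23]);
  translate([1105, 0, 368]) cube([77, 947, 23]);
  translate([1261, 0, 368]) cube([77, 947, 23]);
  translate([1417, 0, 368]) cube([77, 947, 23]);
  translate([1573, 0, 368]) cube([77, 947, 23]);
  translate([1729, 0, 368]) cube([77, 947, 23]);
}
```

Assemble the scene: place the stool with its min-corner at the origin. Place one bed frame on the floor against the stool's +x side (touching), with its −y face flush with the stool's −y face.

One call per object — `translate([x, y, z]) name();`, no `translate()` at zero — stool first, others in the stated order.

stool();
translate([258, 0, 0]) bed_frame();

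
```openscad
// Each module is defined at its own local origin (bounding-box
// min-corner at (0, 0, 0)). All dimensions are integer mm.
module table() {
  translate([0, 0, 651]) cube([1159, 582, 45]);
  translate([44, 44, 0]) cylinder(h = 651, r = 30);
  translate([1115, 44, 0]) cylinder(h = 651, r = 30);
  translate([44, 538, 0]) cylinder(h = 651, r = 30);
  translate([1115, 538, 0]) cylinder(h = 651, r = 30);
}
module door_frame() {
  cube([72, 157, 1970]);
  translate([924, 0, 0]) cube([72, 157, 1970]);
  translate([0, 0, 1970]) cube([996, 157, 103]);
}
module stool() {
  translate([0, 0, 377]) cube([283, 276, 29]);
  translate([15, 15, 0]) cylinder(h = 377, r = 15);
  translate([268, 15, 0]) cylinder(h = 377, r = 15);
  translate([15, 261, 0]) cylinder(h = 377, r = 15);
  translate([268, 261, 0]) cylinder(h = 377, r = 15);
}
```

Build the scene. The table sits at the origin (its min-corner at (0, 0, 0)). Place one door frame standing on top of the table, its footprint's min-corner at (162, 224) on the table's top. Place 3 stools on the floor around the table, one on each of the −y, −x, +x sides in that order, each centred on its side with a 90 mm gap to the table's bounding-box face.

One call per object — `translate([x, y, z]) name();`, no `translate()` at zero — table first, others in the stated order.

table();
translate([162, 224, 696]) door_frame();
translate([438, -366, 0]) stool();
translate([-373, 153, 0]) stool();
translate([1249, 153, 0]) stool();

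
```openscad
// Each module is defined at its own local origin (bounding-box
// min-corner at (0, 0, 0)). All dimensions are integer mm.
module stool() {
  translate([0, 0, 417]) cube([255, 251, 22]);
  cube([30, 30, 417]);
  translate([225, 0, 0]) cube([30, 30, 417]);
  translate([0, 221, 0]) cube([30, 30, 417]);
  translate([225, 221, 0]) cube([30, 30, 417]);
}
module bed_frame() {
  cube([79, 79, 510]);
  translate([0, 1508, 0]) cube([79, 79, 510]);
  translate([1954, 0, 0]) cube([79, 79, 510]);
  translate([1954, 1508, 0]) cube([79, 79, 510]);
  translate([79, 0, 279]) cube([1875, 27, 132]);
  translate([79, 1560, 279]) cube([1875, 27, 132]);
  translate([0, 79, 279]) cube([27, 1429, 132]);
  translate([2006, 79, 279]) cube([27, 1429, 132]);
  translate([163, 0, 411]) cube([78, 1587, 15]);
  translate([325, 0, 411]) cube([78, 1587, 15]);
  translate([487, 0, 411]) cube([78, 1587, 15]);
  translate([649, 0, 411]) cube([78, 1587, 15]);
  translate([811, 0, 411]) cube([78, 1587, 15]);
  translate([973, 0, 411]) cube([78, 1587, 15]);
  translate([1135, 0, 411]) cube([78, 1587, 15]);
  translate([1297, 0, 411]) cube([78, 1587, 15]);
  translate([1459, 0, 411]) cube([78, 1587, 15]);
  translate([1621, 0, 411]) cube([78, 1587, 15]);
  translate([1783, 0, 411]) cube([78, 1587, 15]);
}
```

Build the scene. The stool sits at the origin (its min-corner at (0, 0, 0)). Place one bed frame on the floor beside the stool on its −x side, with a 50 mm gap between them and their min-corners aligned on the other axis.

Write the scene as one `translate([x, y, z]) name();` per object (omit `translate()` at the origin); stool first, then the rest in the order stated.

stool();
translate([-2083, 0, 0]) bed_frame();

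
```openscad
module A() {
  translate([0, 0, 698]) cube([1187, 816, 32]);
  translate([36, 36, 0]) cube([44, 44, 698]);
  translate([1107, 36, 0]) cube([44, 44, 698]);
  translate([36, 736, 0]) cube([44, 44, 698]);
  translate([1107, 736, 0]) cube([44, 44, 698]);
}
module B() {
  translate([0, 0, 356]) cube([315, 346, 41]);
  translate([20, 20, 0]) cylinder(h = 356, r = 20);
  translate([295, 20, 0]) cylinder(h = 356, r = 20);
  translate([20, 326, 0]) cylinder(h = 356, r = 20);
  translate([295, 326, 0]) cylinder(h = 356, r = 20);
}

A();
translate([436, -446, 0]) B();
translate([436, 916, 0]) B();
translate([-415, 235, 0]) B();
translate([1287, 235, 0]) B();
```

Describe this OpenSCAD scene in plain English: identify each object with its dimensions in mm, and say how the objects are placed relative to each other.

A is a table: top 1187 mm (x) × 816 mm (y), 32 mm thick, upper face at z = 730 mm, on four 44×44 mm square legs, each inset 36 mm from the nearest pair of top edges, running from z = 0 to the bottom of the top.

B is a four-legged stool. The seat is 315×346 mm, 41 mm thick, top at z = 397 mm. It stands on four round legs, each 40 mm in diameter, from z = 0 to the seat underside, each leg's axis is inset half a diameter from the nearest pair of seat edges (so the leg's bounding box is flush with the corner).

Four stools sit around the table at the −y, +y, −x, +x sides.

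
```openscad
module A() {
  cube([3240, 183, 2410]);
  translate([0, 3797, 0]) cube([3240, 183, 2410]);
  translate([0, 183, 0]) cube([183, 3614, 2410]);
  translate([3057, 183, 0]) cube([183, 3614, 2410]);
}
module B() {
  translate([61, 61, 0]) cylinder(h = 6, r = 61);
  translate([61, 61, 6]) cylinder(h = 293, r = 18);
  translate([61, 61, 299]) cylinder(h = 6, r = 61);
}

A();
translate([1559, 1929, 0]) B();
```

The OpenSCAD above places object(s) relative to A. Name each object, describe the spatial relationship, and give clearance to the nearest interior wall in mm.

Clearances: x = 1376, y = 1746; minimum 1376 mm.

A is a house frame. B is a spool. The spool sits inside the house frame, centred. The clearance to the nearest interior wall is 1376 mm.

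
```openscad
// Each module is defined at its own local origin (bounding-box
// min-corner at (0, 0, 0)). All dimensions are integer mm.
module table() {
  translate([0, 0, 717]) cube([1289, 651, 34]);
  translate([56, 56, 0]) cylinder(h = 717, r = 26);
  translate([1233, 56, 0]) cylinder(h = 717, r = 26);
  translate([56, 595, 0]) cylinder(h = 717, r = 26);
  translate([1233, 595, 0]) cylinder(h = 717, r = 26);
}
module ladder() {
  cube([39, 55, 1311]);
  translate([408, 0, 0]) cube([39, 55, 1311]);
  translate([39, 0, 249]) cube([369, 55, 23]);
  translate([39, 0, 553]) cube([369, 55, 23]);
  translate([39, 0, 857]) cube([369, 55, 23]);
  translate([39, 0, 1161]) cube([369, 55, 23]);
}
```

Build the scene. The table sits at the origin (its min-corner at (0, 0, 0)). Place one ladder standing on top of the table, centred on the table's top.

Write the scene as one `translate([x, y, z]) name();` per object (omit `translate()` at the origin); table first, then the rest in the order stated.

table();
translate([421, 298, 751]) ladder();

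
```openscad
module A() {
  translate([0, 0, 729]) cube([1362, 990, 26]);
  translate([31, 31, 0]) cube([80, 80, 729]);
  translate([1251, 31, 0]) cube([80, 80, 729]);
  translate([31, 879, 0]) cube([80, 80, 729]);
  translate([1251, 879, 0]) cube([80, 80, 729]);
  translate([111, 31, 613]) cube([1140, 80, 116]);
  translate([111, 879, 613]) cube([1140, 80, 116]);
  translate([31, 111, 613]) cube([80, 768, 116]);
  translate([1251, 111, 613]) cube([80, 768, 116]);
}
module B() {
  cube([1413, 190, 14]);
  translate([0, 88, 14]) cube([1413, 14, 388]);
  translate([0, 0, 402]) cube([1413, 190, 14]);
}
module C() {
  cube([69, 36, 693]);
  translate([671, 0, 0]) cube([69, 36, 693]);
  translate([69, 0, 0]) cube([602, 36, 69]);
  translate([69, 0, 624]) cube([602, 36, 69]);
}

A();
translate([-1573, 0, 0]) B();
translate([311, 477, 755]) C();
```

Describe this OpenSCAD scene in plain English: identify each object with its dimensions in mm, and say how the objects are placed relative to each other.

A is a rectangular dining table. The top is 1362×990×26 mm with its upper surface at z = 755 mm. It stands on four 80×80 mm square legs, each inset 31 mm from the nearest pair of top edges, running from the floor to the underside of the top. Four apron rails, 80 mm thick and 116 mm tall, run between adjacent legs with their top edges flush with the underside of the top and their outer faces flush with the legs' outer faces.

B is an I-beam lying along x, 1413 mm long. Overall section height 416 mm. Two flanges 190 mm wide (y) and 14 mm thick, one on the floor and one at the top; a web 14 mm thick runs between them, centred on the flange width.

C is a rectangular picture frame lying in the x–z plane (depth along y). The opening is 602 mm wide (x) by 555 mm tall (z), surrounded by a border 69 mm wide on all four sides. The frame is 36 mm deep and is made of two full-height vertical stiles with two horizontal rails fitted between them.

The I-beam is on the floor beside the table on its −x side. The picture frame is on top of the table, centred.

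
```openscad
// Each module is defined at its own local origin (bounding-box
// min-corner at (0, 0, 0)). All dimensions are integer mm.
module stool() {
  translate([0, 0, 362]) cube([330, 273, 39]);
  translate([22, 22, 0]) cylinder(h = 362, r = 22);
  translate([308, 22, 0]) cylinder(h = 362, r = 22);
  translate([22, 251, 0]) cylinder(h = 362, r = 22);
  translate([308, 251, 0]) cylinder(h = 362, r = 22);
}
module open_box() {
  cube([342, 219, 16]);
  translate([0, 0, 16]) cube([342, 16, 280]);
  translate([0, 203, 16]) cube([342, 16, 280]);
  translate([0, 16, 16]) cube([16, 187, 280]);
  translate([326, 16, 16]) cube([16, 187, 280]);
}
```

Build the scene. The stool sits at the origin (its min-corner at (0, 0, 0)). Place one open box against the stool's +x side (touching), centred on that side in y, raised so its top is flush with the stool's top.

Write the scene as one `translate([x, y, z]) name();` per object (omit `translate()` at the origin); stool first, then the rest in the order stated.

stool();
translate([330, 27, 105]) open_box();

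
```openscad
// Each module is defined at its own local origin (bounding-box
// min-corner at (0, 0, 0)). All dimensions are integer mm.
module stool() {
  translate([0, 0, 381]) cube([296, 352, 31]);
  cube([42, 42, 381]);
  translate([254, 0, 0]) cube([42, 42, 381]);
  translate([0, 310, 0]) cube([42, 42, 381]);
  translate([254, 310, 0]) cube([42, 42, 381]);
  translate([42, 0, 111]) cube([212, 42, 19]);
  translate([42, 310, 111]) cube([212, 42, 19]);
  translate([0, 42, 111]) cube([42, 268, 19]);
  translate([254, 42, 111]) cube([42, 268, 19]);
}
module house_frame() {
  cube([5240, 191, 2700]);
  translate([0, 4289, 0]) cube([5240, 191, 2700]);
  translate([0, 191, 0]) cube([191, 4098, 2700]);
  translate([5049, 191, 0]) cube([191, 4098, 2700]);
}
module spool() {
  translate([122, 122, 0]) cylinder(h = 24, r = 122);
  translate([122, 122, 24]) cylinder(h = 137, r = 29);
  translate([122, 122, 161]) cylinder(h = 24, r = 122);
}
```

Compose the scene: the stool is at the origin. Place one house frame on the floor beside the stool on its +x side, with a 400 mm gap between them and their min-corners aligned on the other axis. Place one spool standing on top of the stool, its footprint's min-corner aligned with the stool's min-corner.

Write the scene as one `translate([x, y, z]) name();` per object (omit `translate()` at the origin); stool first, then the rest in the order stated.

stool();
translate([696, 0, 0]) house_frame();
translate([0, 0, 412]) spool();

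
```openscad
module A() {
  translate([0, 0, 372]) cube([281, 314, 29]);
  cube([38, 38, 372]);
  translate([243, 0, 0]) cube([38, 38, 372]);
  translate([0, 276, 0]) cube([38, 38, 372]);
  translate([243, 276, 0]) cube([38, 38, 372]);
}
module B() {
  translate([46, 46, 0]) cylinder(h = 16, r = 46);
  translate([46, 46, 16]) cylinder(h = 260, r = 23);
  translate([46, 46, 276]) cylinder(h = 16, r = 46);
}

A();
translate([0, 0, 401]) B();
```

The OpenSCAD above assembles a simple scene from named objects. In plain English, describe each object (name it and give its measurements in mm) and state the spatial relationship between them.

A is a simple wooden stool: a rectangular seat 281 mm (x) by 314 mm (y), 29 mm thick, top face at z = 401 mm, on four square legs, each 38×38 mm in cross-section. The legs rest on z = 0, each flush with a corner of the seat.

B is a spool: two coaxial disc flanges of radius 46 mm and thickness 16 mm, joined by a core cylinder of radius 23 mm and height 260 mm. The lower flange rests on z = 0 and the three cylinders share a vertical axis.

The spool is on top of the stool.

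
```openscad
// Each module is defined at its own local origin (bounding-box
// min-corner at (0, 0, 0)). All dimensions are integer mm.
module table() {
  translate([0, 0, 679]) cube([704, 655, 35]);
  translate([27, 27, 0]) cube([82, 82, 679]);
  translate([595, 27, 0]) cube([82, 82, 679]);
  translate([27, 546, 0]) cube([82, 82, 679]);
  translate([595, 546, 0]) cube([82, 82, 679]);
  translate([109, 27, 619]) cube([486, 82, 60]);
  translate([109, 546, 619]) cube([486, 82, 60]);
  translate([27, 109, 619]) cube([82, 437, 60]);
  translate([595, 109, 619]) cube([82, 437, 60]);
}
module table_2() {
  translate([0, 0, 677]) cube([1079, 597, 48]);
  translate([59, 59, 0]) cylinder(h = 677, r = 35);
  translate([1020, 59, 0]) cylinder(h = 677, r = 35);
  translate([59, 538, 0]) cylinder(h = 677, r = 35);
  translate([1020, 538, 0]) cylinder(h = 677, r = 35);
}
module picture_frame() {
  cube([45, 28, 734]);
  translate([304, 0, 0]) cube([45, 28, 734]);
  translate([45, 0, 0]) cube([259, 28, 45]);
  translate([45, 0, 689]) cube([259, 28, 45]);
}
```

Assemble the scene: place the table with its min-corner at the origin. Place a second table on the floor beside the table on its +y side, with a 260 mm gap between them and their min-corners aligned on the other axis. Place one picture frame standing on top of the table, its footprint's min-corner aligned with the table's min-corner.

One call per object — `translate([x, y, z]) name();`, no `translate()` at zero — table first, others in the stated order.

table();
translate([0, 915, 0]) table_2();
translate([0, 0, 714]) picture_frame();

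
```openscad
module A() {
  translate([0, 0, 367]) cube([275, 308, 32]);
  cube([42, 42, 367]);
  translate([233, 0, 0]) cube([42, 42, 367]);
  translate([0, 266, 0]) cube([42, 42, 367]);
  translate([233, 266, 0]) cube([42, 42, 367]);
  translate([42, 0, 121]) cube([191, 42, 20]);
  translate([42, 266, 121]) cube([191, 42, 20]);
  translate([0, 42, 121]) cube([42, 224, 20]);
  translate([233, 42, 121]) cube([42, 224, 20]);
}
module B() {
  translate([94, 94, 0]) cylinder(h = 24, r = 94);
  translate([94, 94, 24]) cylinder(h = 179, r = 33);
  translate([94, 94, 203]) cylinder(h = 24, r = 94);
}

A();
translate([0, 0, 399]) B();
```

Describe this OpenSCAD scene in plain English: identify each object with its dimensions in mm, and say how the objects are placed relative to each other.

A is a four-legged stool. The seat is a 275×308×32 mm slab whose top surface is at z = 399 mm; four square legs, each 42×42 mm in cross-section, run from the floor (z = 0) to the underside of the seat, each flush with a corner of the seat. Four stretchers, 42 mm wide and 20 mm tall, connect adjacent legs with their undersides at z = 121 mm, each running between the inner faces of the legs it joins and aligned with the legs' outer faces on the other axis.

B is a spool: two coaxial disc flanges of radius 94 mm and thickness 24 mm, joined by a core cylinder of radius 33 mm and height 179 mm. The lower flange rests on z = 0 and the three cylinders share a vertical axis.

The spool is on top of the stool.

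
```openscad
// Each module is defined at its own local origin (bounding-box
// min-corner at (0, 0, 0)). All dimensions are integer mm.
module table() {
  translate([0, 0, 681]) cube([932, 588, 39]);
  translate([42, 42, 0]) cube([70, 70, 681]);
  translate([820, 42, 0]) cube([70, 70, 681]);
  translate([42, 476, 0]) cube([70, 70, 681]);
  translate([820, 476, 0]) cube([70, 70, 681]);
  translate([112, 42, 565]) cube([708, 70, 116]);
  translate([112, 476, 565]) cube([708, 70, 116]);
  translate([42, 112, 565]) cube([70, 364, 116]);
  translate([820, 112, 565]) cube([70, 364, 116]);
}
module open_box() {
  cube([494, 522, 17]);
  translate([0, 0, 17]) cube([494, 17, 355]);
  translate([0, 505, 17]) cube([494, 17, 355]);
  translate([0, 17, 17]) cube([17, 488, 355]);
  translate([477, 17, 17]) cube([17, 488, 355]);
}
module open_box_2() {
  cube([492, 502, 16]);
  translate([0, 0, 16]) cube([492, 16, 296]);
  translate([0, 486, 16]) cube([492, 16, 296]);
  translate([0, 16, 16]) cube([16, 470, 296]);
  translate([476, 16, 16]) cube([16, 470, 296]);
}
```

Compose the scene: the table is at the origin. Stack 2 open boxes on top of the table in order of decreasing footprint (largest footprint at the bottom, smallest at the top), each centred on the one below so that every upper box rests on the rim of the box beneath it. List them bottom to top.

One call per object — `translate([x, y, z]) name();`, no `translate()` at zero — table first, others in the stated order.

table();
translate([219, 33, 720]) open_box();
translate([220, 43, 1092]) open_box_2();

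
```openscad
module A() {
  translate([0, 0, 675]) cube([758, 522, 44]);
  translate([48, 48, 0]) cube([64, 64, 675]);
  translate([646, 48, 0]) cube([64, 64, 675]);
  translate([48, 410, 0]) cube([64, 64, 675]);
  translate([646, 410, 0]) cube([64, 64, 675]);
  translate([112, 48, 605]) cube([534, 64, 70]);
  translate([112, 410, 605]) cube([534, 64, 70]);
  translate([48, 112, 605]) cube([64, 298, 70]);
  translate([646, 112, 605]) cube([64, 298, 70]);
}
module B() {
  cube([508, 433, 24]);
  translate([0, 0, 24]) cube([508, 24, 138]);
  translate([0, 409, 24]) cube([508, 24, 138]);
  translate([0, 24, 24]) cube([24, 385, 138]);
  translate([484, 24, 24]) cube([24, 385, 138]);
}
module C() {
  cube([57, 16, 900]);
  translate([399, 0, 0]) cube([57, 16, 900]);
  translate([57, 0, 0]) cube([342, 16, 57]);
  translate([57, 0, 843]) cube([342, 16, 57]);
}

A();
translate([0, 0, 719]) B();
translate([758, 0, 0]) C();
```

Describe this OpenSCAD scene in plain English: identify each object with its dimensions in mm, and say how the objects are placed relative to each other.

A is a table: top 758 mm (x) × 522 mm (y), 44 mm thick, upper face at z = 719 mm, on four 64×64 mm square legs, each inset 48 mm from the nearest pair of top edges, running from z = 0 to the bottom of the top. Four apron rails, 64 mm thick and 70 mm tall, run between adjacent legs with their top edges flush with the underside of the top and their outer faces flush with the legs' outer faces.

B is an open storage box with external size 508×433×162 mm and wall thickness 24 mm (the base is also 24 mm thick). The base covers the whole footprint; the four walls stand on the base, with the y-facing walls full-width and the x-facing walls fitting between their inner faces.

C is a rectangular picture frame lying in the x–z plane (depth along y). The opening is 342 mm wide (x) by 786 mm tall (z), surrounded by a border 57 mm wide on all four sides. The frame is 16 mm deep and is made of two full-height vertical stiles with two horizontal rails fitted between them.

The open box is on top of the table. The picture frame is against the table's +x side, with their −y faces flush.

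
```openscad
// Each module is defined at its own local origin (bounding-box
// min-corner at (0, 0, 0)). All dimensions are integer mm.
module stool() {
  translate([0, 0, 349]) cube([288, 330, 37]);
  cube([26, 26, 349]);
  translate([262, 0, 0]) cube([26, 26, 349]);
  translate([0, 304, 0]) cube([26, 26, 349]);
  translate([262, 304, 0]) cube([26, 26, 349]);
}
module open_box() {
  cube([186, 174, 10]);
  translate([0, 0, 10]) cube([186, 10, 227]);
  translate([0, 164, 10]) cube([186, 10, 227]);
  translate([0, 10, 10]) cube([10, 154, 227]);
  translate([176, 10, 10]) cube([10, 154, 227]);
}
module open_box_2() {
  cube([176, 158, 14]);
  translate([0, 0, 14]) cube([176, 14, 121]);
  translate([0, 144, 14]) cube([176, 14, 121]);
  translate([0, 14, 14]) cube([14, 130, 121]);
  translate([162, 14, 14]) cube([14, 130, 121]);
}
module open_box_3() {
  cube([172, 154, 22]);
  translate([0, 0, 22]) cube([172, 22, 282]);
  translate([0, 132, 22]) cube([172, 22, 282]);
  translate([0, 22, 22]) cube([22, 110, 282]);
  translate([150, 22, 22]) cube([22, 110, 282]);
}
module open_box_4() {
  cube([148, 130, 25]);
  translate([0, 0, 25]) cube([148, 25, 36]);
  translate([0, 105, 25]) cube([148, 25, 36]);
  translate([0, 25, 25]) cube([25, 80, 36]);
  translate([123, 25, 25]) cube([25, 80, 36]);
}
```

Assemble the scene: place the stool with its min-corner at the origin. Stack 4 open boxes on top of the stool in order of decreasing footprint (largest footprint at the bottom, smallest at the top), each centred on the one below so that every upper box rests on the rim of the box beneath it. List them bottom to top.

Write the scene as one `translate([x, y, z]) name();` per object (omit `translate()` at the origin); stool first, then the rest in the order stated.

stool();
translate([51, 78, 386]) open_box();
translate([56, 86, 623]) open_box_2();
translate([58, 88, 758]) open_box_3();
translate([70, 100, 1062]) open_box_4();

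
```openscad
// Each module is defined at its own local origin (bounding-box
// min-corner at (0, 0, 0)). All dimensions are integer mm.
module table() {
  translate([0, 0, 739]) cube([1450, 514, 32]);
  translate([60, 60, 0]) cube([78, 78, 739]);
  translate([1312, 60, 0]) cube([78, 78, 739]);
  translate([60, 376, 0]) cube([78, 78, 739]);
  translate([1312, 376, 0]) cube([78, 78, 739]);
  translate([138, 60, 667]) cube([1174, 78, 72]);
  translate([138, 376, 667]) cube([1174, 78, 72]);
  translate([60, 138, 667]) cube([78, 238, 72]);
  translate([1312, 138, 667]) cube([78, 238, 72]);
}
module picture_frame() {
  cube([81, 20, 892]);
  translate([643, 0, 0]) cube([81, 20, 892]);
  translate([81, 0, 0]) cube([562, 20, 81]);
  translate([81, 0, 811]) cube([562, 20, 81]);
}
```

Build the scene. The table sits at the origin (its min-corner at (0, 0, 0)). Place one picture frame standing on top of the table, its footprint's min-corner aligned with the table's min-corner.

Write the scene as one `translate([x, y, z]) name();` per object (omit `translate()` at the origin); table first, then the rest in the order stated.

table();
translate([0, 0, 771]) picture_frame();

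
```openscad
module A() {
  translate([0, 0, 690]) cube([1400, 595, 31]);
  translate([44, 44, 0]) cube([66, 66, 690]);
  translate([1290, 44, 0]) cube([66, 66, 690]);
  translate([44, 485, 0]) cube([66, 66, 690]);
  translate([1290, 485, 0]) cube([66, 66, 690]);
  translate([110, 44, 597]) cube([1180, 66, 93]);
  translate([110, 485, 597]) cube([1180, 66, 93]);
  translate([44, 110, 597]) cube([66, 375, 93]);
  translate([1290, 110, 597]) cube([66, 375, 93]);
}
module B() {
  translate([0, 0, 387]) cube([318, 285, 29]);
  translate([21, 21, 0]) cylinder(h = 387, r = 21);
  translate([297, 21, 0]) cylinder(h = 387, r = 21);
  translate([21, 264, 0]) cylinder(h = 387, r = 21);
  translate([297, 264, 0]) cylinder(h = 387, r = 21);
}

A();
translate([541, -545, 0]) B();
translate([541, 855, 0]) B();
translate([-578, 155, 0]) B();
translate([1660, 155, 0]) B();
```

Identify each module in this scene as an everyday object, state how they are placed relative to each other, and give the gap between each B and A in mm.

Each stool's nearest face is 260 mm from the table's bounding box.

A is a table. B is a stool. Four stools sit around the table at the −y, +y, −x, +x sides. The gap between each stool and the table is 260 mm.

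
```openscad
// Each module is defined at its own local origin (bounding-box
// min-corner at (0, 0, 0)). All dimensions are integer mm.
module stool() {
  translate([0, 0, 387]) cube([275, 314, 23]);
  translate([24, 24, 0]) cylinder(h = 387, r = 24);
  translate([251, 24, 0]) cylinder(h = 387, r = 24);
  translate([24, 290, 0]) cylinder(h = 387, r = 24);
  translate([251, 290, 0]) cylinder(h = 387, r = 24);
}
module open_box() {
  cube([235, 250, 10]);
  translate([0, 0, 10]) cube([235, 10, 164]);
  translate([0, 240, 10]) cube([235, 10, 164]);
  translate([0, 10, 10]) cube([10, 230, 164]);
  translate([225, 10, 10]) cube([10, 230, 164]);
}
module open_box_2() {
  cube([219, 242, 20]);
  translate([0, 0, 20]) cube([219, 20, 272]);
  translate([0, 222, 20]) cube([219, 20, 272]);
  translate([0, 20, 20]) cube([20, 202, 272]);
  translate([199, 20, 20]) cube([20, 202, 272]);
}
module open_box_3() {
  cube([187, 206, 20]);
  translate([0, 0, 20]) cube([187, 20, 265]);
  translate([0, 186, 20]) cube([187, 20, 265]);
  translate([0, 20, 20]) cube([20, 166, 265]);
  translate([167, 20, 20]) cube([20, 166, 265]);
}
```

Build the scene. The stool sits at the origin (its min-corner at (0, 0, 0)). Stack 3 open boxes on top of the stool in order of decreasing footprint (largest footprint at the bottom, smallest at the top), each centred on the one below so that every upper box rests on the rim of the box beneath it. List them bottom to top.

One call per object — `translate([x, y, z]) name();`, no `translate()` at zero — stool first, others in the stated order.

stool();
translate([20, 32, 410]) open_box();
translate([28, 36, 584]) open_box_2();
translate([44, 54, 876]) open_box_3();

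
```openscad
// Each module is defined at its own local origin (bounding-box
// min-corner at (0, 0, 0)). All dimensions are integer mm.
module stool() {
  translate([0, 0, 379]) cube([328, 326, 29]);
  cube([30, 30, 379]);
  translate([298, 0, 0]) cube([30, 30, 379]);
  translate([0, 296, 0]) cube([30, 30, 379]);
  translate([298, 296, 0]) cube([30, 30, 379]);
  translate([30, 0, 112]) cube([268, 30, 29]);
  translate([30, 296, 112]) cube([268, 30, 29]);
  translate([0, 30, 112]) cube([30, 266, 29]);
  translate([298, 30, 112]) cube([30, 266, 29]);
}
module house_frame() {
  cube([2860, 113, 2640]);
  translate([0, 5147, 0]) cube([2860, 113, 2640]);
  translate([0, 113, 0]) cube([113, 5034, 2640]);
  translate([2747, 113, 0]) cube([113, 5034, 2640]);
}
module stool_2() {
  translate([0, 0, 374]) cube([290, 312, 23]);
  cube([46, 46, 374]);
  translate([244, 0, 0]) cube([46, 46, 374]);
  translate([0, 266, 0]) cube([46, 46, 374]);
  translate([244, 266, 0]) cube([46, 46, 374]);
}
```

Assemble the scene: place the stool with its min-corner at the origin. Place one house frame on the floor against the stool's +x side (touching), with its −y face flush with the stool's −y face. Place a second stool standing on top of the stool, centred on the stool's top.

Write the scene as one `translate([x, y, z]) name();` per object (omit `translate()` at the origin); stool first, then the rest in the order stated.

stool();
translate([328, 0, 0]) house_frame();
translate([19, 7, 408]) stool_2();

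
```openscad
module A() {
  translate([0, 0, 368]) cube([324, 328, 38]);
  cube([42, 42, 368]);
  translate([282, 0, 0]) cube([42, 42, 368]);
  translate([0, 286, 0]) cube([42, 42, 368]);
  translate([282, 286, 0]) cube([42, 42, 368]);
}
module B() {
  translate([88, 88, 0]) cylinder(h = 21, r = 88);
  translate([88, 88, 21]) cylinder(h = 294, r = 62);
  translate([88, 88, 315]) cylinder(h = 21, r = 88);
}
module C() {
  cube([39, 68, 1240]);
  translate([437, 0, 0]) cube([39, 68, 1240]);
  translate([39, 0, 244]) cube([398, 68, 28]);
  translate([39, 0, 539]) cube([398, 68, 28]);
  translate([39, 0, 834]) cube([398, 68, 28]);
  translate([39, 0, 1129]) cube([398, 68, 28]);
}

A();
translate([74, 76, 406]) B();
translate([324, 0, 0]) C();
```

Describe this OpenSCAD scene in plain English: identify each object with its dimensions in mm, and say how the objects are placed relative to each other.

A is a four-legged stool. The seat is 324×328 mm, 38 mm thick, top at z = 406 mm. It stands on four square legs, each 42×42 mm in cross-section, from z = 0 to the seat underside, each flush with a corner of the seat.

B is a spool: two coaxial disc flanges of radius 88 mm and thickness 21 mm, joined by a core cylinder of radius 62 mm and height 294 mm. The lower flange rests on z = 0 and the three cylinders share a vertical axis.

C is a wooden ladder with two side rails of 39×68 mm section and 1240 mm height, set 476 mm apart overall. Between them run 4 rectangular rungs (68 mm deep, 28 mm thick), front faces flush with the rails' −y face. The bottom of the first rung is 244 mm above the floor and each subsequent rung is 295 mm higher than the one below.

The spool is on top of the stool, centred. The ladder is against the stool's +x side, with their −y faces flush.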